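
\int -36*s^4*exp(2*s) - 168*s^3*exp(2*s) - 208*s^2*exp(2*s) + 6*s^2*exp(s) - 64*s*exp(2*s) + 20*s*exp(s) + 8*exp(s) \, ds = 2*s*(3*s + 4)*(-s*(3*s + 4)*exp(s) + 1)*exp(s) + C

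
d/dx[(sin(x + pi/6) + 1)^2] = sin(2*x + pi/3) + 2*cos(x + pi/6)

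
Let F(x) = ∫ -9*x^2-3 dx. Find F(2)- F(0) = -30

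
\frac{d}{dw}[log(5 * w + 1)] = 5/(5*w + 1)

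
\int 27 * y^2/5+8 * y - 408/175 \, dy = 9*y^3/5 + 4*y^2 - 408*y/175 + C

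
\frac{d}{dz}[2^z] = 2^z*log(2)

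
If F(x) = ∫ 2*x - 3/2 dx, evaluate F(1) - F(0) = -1/2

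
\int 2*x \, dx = x^2 + C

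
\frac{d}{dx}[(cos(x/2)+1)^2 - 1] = -sin(x/2) - sin(x)/2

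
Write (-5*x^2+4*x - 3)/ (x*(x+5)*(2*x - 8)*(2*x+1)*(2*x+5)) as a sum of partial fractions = 177/(1300*(2*x + 5)) - 25/(324*(2*x + 1)) - 74/(2025*(x + 5)) - 67/(8424*(x - 4)) + 3/(200*x)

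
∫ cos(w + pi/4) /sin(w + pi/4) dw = log(3*sin(w + pi/4)) + C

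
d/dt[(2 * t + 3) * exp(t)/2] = t*exp(t) + 5*exp(t)/2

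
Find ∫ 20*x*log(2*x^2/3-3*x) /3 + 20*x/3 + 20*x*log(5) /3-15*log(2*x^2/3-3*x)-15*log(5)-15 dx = 5*x*(2*x - 9)*log(5*x*(2*x - 9)/3)/3 + C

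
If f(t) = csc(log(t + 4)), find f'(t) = -cot(log(t + 4))*csc(log(t + 4))/(t + 4)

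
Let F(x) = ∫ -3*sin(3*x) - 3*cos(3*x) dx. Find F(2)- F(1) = sin(3) - sin(6) + cos(6) - cos(3)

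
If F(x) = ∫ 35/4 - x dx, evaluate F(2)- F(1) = 29/4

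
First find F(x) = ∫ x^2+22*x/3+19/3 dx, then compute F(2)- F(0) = 30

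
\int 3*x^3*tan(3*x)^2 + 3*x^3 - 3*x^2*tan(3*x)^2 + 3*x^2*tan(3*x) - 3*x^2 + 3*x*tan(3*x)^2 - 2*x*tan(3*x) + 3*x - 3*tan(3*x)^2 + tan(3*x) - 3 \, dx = (x^3 - x^2 + x - 1)*tan(3*x) + C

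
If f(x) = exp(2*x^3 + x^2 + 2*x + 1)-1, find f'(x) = 6*x^2*exp(2*x^3 + x^2 + 2*x + 1) + 2*x*exp(2*x^3 + x^2 + 2*x + 1) + 2*exp(2*x^3 + x^2 + 2*x + 1)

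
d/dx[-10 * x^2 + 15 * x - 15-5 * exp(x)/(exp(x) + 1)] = (-20*x*exp(2*x) - 40*x*exp(x) - 20*x + 15*exp(2*x) + 25*exp(x) + 15)/(exp(2*x) + 2*exp(x) + 1)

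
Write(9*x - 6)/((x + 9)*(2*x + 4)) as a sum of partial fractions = 87/(14*(x + 9)) - 12/(7*(x + 2))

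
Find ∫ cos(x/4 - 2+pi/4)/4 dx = sin(x/4 - 2 + pi/4) + C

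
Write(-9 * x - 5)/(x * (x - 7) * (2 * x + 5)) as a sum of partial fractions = 14/(19*(2*x + 5)) - 68/(133*(x - 7)) + 1/(7*x)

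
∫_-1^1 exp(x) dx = E - exp(-1)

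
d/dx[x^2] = 2*x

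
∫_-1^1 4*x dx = 0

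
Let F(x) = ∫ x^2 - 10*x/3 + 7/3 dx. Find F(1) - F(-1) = 16/3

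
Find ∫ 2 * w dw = w^2 + C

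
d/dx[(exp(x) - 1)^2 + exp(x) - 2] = 2*exp(2*x) - exp(x)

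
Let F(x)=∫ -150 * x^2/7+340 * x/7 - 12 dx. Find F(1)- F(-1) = -268/7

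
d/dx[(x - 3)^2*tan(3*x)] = 3*x^2/cos(3*x)^2 + 2*x*tan(3*x) - 18*x/cos(3*x)^2 - 6*tan(3*x) + 27/cos(3*x)^2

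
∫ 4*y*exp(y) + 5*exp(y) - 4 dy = (4*y + 1)*(exp(y) - 1) + C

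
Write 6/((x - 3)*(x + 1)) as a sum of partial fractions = -3/(2*(x + 1)) + 3/(2*(x - 3))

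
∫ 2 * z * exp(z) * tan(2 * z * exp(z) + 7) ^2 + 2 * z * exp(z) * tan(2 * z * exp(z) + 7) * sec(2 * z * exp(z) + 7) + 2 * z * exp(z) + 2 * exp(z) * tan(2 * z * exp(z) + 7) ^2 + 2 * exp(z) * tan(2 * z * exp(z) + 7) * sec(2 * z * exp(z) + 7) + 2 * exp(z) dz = tan(2*z*exp(z) + 7) + sec(2*z*exp(z) + 7) + C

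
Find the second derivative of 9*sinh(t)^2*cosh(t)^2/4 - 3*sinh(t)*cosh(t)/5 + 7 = 9*(cosh(2*t) - 1)^2 - 6*sinh(2*t)/5 + 18*cosh(2*t) - 27/2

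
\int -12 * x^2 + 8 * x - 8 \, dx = -4*x^3 + 4*x^2 - 8*x + C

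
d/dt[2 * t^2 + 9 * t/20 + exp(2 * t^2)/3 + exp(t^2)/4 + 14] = 4*t*exp(2*t^2)/3 + t*exp(t^2)/2 + 4*t + 9/20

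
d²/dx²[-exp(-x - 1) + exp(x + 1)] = (exp(2*x + 2) - 1)*exp(-x - 1)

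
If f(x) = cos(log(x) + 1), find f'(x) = -sin(log(x) + 1)/x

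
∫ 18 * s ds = 9*s^2 + C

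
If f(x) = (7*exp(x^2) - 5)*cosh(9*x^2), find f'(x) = 2*x*(63*exp(x^2)*sinh(9*x^2) + 7*exp(x^2)*cosh(9*x^2) - 45*sinh(9*x^2))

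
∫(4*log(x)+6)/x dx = 2*(log(x) + 1)^2 + 2*log(x) + C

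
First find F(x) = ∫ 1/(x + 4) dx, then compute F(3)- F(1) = -log(5) + log(7)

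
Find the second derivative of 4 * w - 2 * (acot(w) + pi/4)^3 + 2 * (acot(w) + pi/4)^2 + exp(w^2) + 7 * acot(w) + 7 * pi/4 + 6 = (16*w^6*exp(w^2) + 40*w^4*exp(w^2) + 32*w^2*exp(w^2) - 48*w*acot(w)^2 - 24*pi*w*acot(w) + 32*w*acot(w) - 3*pi^2*w + 8*pi*w + 56*w + 8*exp(w^2) - 48*acot(w) - 12*pi + 16)/(4*w^4 + 8*w^2 + 4)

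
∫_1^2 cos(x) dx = -sin(1) + sin(2)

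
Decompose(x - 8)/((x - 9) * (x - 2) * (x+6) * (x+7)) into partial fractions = 5/(48*(x + 7)) - 7/(60*(x + 6)) + 1/(84*(x - 2)) + 1/(1680*(x - 9))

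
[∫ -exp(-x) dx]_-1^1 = -E + exp(-1)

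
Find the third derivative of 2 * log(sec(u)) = 4*sin(u)/cos(u)^3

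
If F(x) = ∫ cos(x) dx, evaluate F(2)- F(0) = sin(2)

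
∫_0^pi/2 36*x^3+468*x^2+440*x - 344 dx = 156 + (-8*pi - 6 - pi^2/4)*(-9*pi^2/4 - 6*pi + 26)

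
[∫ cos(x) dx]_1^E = -sin(1) + sin(E)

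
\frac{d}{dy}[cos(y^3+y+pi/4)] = -(3*y^2 + 1)*sin(y^3 + y + pi/4)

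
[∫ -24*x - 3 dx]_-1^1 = -6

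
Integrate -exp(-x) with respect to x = exp(-x) + C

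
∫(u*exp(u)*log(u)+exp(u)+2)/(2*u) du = (exp(u) + 2)*log(u)/2 + C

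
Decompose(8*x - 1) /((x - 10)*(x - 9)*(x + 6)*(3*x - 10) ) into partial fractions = 99/(1360*(3*x - 10)) + 7/(960*(x + 6)) - 71/(255*(x - 9)) + 79/(320*(x - 10))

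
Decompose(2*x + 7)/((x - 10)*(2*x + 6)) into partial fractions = -1/(26*(x + 3)) + 27/(26*(x - 10))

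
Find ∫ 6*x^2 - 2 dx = 2*x^3 - 2*x + C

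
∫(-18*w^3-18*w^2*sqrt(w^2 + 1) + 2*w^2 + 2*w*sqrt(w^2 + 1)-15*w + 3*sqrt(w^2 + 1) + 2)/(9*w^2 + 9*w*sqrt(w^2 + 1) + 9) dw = -w^2 + 2*w/9 + log(w + sqrt(w^2 + 1))/3 + C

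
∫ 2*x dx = x^2 + C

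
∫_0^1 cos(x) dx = sin(1)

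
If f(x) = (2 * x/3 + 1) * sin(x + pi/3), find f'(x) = 2*x*cos(x + pi/3)/3 + 2*sin(x + pi/3)/3 + cos(x + pi/3)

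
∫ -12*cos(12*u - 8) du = -sin(12*u - 8) + C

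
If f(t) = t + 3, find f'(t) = 1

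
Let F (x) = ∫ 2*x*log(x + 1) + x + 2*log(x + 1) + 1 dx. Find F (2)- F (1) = -4*log(2) + 9*log(3)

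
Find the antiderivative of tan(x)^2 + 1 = tan(x) + C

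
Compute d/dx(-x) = -1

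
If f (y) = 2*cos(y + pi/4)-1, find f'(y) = -2*sin(y + pi/4)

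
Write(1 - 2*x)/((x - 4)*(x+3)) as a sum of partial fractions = -1/(x + 3) - 1/(x - 4)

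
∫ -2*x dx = -x^2 + C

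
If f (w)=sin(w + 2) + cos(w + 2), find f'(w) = -sin(w + 2) + cos(w + 2)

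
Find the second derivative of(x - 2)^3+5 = 6*x - 12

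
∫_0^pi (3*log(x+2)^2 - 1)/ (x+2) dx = -log(2 + pi) - log(2)^3 + log(2) + log(2 + pi)^3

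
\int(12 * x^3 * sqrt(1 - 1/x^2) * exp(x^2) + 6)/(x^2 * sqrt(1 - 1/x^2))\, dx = 6*exp(x^2) + 6*asec(x) + C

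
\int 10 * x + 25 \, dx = 5*x^2 + 25*x + C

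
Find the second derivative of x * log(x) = 1/x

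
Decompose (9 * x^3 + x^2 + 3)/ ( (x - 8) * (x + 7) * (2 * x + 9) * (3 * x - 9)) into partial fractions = -17/(15*(2*x + 9)) + 607/(450*(x + 7)) - 17/(150*(x - 3)) + 187/(225*(x - 8))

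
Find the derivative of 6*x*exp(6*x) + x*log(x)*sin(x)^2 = 36*x*exp(6*x) + x*log(x)*sin(2*x) + 6*exp(6*x) + log(x)*sin(x)^2 + sin(x)^2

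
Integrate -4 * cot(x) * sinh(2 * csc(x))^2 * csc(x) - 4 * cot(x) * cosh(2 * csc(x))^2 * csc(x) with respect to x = sinh(4*csc(x)) + C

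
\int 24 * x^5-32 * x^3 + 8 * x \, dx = 4*x^6 - 8*x^4 + 4*x^2 + C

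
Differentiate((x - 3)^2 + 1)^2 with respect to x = 4*x^3 - 36*x^2 + 112*x - 120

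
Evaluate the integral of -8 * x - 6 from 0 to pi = -4*pi^2 - 6*pi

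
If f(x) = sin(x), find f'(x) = cos(x)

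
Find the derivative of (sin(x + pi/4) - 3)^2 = cos(2*x) - 6*cos(x + pi/4)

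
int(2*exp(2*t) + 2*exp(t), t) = (exp(t) + 1)^2 + C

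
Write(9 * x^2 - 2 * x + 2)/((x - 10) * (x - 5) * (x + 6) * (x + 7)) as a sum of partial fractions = -457/(204*(x + 7)) + 169/(88*(x + 6)) - 217/(660*(x - 5)) + 441/(680*(x - 10))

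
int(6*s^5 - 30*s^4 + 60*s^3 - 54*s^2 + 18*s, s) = s^6 - 6*s^5 + 15*s^4 - 18*s^3 + 9*s^2 + C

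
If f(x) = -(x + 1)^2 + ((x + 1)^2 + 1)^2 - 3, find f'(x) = 4*x^3 + 12*x^2 + 14*x + 6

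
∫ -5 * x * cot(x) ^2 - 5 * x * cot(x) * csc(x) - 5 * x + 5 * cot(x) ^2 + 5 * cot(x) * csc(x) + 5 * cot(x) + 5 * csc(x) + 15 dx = 10*x + (5*x - 5)*(cot(x) + csc(x)) + C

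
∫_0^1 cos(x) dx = sin(1)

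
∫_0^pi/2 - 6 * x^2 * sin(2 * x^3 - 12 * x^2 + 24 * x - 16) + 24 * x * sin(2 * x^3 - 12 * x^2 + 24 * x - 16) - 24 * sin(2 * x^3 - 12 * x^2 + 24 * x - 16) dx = -cos(16) + cos(2*(-2 + pi/2)^3)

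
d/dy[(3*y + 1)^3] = 81*y^2 + 54*y + 9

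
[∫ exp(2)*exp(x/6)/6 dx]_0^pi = -exp(2) + exp(pi/6 + 2)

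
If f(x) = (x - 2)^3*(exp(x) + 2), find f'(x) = x^3*exp(x) - 3*x^2*exp(x) + 6*x^2 - 24*x + 4*exp(x) + 24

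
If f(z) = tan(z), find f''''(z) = 24*tan(z)^5 + 40*tan(z)^3 + 16*tan(z)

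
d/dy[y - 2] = 1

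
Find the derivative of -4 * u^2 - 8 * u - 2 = -8*u - 8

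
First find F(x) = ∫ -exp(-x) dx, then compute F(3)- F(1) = -exp(-1) + exp(-3)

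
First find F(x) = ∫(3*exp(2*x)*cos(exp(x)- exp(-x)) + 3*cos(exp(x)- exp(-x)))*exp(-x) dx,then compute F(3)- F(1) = -3*sin(E - exp(-1)) - 3*sin(-exp(3) + exp(-3))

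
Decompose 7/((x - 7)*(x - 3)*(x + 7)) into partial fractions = 1/(20*(x + 7)) - 7/(40*(x - 3)) + 1/(8*(x - 7))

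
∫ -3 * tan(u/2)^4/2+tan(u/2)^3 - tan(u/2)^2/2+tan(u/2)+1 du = (-tan(u/2)^2 + tan(u/2) + 2)*tan(u/2) + C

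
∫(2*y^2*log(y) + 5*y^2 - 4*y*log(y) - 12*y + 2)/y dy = ((y - 2)^2 - 2)*(log(y) + 2) + C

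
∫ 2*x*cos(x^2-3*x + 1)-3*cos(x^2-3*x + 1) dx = sin(x^2 - 3*x + 1) + C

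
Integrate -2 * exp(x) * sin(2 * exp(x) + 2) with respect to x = cos(2*exp(x) + 2) + C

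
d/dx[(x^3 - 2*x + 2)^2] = 6*x^5 - 16*x^3 + 12*x^2 + 8*x - 8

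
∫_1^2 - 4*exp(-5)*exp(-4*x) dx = -exp(-9) + exp(-13)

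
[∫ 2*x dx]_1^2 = 3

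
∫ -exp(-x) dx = exp(-x) + C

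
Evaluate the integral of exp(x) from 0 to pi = -1 + exp(pi)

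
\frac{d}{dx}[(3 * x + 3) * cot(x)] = -3*x/sin(x)^2 + 3/tan(x) - 3/sin(x)^2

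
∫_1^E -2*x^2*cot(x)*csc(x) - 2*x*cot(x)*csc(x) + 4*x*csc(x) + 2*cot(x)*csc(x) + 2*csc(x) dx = -2*csc(1) + (-2 + 2*E + 2*exp(2))*csc(E)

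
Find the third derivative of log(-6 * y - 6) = 2/(y^3 + 3*y^2 + 3*y + 1)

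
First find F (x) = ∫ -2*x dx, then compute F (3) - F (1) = -8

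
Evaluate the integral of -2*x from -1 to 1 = 0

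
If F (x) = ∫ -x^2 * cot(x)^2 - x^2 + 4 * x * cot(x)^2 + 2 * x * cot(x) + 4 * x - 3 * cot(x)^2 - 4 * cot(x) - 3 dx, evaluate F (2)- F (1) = -cot(2)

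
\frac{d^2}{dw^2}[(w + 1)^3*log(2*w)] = (6*w^3*log(w) + 6*w^3*log(2) + 5*w^3 + 6*w^2*log(w) + 6*w^2*log(2) + 9*w^2 + 3*w - 1)/w^2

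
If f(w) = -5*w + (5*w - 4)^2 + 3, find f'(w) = 50*w - 45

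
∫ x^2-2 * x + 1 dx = x^3/3 - x^2 + x + C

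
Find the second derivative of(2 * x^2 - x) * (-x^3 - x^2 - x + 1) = -40*x^3 - 12*x^2 - 6*x + 6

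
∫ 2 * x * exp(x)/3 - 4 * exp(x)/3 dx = 2*(x - 3)*exp(x)/3 + C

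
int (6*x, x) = 3*x^2 + C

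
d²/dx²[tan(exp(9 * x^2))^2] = 36*(54*x^2*(-1 + cos(exp(9*x^2))^(-2))^2*exp(9*x^2) - 54*x^2*exp(9*x^2) + 72*x^2*exp(9*x^2)/cos(exp(9*x^2))^2 + 18*x^2*sin(exp(9*x^2))/cos(exp(9*x^2))^3 + sin(exp(9*x^2))/cos(exp(9*x^2))^3)*exp(9*x^2)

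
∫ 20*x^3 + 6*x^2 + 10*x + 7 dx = 5*x^4 + 2*x^3 + 5*x^2 + 7*x + C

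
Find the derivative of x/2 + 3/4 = 1/2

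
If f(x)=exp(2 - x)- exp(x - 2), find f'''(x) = (-exp(2*x - 4) - 1)*exp(2 - x)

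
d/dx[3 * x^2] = 6*x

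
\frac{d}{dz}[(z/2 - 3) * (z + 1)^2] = 3*z^2/2 - 4*z - 11/2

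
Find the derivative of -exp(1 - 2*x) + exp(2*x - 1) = (2*exp(4*x - 2) + 2)*exp(1 - 2*x)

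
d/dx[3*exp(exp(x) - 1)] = 3*exp(x + exp(x) - 1)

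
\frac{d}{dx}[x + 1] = 1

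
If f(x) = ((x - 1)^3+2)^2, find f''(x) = 30*x^4 - 120*x^3 + 180*x^2 - 96*x + 6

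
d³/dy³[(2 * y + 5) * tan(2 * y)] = 96*y*tan(2*y)^4 + 128*y*tan(2*y)^2 + 32*y + 240*tan(2*y)^4 + 48*tan(2*y)^3 + 320*tan(2*y)^2 + 48*tan(2*y) + 80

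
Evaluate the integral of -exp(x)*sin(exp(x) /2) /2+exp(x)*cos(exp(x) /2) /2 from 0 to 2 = sqrt(2)*(sin((pi + 2*exp(2))/4) - sin((2 + pi)/4))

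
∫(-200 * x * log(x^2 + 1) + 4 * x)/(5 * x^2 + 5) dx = 2*(1 - 25*log(x^2 + 1))*log(x^2 + 1)/5 + C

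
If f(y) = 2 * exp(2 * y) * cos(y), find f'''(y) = 2*(-11*sin(y) + 2*cos(y))*exp(2*y)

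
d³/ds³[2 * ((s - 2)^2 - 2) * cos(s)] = 2*s^2*sin(s) - 8*s*sin(s) - 12*s*cos(s) - 8*sin(s) + 24*cos(s)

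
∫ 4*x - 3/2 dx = 2*x^2 - 3*x/2 + C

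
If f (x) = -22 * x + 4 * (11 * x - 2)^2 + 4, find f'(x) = 968*x - 198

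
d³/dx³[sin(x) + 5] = -cos(x)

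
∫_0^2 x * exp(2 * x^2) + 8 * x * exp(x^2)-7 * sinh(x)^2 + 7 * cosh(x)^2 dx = 39/4 + 4*exp(4) + exp(8)/4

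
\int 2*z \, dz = z^2 + C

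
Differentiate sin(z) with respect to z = cos(z)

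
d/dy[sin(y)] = cos(y)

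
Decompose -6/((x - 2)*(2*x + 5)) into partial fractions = 4/(3*(2*x + 5)) - 2/(3*(x - 2))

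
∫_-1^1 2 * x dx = 0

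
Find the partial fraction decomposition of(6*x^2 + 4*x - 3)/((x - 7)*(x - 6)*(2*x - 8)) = 109/(12*(x - 4)) - 237/(4*(x - 6)) + 319/(6*(x - 7))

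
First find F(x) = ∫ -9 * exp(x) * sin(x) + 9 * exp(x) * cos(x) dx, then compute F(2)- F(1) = 9*E*(E*cos(2) - cos(1))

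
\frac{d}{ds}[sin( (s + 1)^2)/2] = (s + 1)*cos(s^2 + 2*s + 1)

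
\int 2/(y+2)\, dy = 2*log(y + 2) + C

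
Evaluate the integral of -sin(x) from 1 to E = cos(E) - cos(1)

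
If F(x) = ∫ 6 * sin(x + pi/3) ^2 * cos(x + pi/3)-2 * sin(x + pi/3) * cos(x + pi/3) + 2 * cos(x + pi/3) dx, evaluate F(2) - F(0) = -7*sqrt(3)/4 - sin(pi/3 + 2)^2 + 2*sin(pi/3 + 2)^3 + 2*sin(pi/3 + 2) + 3/4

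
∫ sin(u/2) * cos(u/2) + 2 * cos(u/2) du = (sin(u/2) + 2)^2 + C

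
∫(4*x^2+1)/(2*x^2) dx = 2*x - 1/(2*x) + C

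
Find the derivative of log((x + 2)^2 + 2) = (2*x + 4)/(x^2 + 4*x + 6)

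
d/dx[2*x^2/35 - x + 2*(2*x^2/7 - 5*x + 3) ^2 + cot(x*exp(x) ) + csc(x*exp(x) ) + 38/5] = 32*x^3/49 - 120*x^2/7 - x*exp(x)*cos(x*exp(x))/sin(x*exp(x))^2 - x*exp(x)/sin(x*exp(x))^2 + 3744*x/35 - exp(x)*cos(x*exp(x))/sin(x*exp(x))^2 - exp(x)/sin(x*exp(x))^2 - 61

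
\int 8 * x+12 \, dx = 4*x^2 + 12*x + C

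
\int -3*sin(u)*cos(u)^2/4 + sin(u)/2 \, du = (cos(u)^2 - 2)*cos(u)/4 + C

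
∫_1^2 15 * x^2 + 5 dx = 40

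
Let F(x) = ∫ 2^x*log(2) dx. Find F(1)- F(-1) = 3/2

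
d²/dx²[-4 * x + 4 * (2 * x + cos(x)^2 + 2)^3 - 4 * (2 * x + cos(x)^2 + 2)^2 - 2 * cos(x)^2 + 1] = -96*x^2*cos(2*x) - 96*x*(1 - cos(2*x))^2 - 192*x*sin(2*x) - 400*x*cos(2*x) + 336*x + 15*(1 - cos(2*x))^3 - 140*(1 - cos(2*x))^2 - 3*(cos(2*x) + 1)^3 - 208*sin(2*x) - 24*sin(4*x) - 272*cos(2*x) + 388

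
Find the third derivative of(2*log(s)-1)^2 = (16*log(s) - 32)/s^3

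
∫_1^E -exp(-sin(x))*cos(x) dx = -exp(-sin(1)) + exp(-sin(E))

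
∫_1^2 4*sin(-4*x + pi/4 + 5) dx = sin(pi/4 + 3) - cos(pi/4 + 1)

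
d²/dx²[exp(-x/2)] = exp(-x/2)/4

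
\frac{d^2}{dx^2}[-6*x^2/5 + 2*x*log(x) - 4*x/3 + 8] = (10 - 12*x)/(5*x)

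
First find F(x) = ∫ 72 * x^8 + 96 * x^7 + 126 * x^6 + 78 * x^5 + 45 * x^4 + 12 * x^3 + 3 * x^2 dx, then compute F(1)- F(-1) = 72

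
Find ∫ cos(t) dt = sin(t) + C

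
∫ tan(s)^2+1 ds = tan(s) + C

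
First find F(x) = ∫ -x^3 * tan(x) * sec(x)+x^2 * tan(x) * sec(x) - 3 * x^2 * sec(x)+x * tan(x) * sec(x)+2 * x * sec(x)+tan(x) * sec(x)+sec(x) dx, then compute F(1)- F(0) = -1 + 2*sec(1)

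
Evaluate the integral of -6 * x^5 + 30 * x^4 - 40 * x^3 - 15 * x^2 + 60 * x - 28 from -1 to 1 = -54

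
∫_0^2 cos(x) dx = sin(2)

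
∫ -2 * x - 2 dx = -x^2 - 2*x + C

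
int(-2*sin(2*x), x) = cos(2*x) + C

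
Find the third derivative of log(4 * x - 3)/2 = 64/(64*x^3 - 144*x^2 + 108*x - 27)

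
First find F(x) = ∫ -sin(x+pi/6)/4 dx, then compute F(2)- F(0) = -sqrt(3)/8 + cos(pi/6 + 2)/4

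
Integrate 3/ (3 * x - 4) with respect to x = log(4 - 3*x) + C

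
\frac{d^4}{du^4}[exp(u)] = exp(u)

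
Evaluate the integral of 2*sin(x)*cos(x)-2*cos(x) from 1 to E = -(1 - sin(1))^2 + (1 - sin(E))^2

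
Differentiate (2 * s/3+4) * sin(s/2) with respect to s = s*cos(s/2)/3 + 2*sin(s/2)/3 + 2*cos(s/2)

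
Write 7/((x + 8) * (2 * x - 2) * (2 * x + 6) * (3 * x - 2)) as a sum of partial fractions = -189/(1144*(3*x - 2)) - 7/(4680*(x + 8)) + 7/(880*(x + 3)) + 7/(144*(x - 1))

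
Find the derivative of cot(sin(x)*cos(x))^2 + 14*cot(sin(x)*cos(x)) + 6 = -2*(7 + cos(sin(2*x)/2)/sin(sin(2*x)/2))*cos(2*x)/sin(sin(2*x)/2)^2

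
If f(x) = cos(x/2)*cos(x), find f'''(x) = sin(x/2)/16 + 27*sin(3*x/2)/16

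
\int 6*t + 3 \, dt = 3*t^2 + 3*t + C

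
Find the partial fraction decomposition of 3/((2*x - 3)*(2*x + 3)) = -1/(2*(2*x + 3)) + 1/(2*(2*x - 3))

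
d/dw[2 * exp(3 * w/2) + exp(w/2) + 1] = 3*exp(3*w/2) + exp(w/2)/2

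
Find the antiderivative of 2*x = x^2 + C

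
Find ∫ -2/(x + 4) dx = -2*log(x + 4) + C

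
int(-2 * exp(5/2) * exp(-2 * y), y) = exp(5/2 - 2*y) + C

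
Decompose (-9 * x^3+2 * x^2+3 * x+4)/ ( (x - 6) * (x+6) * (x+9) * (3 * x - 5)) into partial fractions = 183/(2392*(3*x - 5)) - 335/(72*(x + 9)) + 1001/(414*(x + 6)) - 185/(234*(x - 6))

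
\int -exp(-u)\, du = exp(-u) + C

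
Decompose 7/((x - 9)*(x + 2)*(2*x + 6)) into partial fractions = 7/(24*(x + 3)) - 7/(22*(x + 2)) + 7/(264*(x - 9))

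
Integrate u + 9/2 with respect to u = u^2/2 + 9*u/2 + C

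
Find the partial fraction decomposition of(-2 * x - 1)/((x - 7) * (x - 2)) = 1/(x - 2) - 3/(x - 7)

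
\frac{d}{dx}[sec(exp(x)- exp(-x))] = (exp(2*x)*tan(exp(x) - exp(-x))*sec(exp(x) - exp(-x)) + tan(exp(x) - exp(-x))*sec(exp(x) - exp(-x)))*exp(-x)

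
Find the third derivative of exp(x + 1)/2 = exp(x + 1)/2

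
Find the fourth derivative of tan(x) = 24*tan(x)^5 + 40*tan(x)^3 + 16*tan(x)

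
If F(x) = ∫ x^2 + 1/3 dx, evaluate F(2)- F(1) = 8/3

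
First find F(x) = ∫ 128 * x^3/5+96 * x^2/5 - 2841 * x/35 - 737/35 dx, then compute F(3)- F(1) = 1558/5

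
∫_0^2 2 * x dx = 4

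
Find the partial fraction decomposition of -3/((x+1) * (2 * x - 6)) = 3/(8*(x + 1)) - 3/(8*(x - 3))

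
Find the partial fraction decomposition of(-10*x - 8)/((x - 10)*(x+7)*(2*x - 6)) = 31/(170*(x + 7)) + 19/(70*(x - 3)) - 54/(119*(x - 10))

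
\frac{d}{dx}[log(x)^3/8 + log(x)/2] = (3*log(x)^2 + 4)/(8*x)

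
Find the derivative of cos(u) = -sin(u)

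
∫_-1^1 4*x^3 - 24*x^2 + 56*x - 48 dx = -112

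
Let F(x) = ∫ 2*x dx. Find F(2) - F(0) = 4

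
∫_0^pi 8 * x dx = 4*pi^2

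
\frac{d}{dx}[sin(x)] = cos(x)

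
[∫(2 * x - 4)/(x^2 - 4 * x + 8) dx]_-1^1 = -log(13) + log(5)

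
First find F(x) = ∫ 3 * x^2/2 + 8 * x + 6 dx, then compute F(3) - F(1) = 57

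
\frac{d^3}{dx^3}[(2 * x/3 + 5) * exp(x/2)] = x*exp(x/2)/12 + 9*exp(x/2)/8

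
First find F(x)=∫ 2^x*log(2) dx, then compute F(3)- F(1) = 6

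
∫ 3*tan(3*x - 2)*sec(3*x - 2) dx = sec(3*x - 2) + C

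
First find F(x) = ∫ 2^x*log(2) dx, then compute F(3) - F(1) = 6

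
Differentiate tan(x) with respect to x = cos(x)^(-2)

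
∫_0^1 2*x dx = 1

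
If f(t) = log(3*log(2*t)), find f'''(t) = (2*log(t)^2 + 4*log(2)*log(t) + 3*log(t) + 2*log(2)^2 + 2 + 3*log(2))/(t^3*log(t)^3 + 3*t^3*log(2)*log(t)^2 + 3*t^3*log(2)^2*log(t) + t^3*log(2)^3)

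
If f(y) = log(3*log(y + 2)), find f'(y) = 1/(y*log(y + 2) + 2*log(y + 2))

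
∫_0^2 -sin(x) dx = -1 + cos(2)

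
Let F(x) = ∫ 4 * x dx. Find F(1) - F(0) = 2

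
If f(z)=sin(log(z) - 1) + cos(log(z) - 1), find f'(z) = sqrt(2)*cos(log(z) - 1 + pi/4)/z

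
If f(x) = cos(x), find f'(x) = -sin(x)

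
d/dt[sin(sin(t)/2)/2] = cos(t)*cos(sin(t)/2)/4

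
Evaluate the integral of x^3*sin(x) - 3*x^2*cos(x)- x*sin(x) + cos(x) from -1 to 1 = 0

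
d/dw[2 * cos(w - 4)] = -2*sin(w - 4)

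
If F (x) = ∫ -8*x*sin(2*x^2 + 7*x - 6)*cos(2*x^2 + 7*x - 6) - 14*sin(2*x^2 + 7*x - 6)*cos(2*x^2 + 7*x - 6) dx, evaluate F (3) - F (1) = cos(66)/2 - cos(6)/2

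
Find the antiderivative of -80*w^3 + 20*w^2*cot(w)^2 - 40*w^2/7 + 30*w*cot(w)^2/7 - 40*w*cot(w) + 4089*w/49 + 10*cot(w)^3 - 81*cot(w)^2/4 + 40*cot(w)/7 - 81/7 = w^2/2 + 3*w/28 - 5*(14*w^2 + 3*w + 7*cot(w) - 14)^2/49 + cot(w)/4 + C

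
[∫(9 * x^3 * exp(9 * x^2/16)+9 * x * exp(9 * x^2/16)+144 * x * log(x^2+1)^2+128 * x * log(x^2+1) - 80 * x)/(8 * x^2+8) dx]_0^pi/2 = -5*log(1 + pi^2/4) - 1 + exp(9*pi^2/64) + 3*log(1 + pi^2/4)^3 + 4*log(1 + pi^2/4)^2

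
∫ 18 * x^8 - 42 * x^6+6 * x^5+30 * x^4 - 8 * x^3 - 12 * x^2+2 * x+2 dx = 2*x^9 - 6*x^7 + x^6 + 6*x^5 - 2*x^4 - 4*x^3 + x^2 + 2*x + C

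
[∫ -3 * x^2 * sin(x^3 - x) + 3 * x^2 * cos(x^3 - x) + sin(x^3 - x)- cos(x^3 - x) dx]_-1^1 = 0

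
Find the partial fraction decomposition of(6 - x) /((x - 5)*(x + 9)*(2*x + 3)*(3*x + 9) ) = -4/(117*(2*x + 3)) - 1/(252*(x + 9)) + 1/(48*(x + 3)) + 1/(4368*(x - 5))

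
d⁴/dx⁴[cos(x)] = cos(x)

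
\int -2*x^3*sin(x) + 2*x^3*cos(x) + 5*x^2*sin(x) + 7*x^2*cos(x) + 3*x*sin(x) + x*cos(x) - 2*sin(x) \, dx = sqrt(2)*(2*x^3 + x^2 - x + 1)*sin(x + pi/4) + C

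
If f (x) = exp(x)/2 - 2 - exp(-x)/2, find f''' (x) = (exp(2*x) + 1)*exp(-x)/2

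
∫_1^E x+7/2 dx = (-1 + E)*(E/2 + 4)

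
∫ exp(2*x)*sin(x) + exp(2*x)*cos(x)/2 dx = exp(2*x)*sin(x)/2 + C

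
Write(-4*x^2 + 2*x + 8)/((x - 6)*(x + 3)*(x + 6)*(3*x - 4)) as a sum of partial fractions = -24/(1001*(3*x - 4)) + 37/(198*(x + 6)) - 34/(351*(x + 3)) - 31/(378*(x - 6))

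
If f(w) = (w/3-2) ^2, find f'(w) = 2*w/9 - 4/3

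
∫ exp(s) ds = exp(s) + C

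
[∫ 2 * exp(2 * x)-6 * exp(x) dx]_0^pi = -4 + (-3 + exp(pi))^2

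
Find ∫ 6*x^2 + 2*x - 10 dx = 2*x^3 + x^2 - 10*x + C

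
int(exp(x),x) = exp(x) + C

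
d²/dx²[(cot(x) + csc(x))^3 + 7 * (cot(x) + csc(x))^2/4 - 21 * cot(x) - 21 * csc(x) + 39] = -12/tan(x) + 12/tan(x)^5 + 24/sin(x) - 7*cos(x)/(2*sin(x)^2) - 14/sin(x)^2 - 36*cos(x)/sin(x)^3 - 84/sin(x)^3 + 21*cos(x)/sin(x)^4 + 21/sin(x)^4 + 36*cos(x)/sin(x)^5 + 48/sin(x)^5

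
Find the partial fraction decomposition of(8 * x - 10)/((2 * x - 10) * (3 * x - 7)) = -13/(8*(3*x - 7)) + 15/(8*(x - 5))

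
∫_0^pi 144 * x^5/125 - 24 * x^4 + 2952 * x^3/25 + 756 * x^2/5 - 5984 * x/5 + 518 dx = -996 + (3 + 4*pi^2/5 + 4*pi)*(-18*pi + 6*(-3*pi + pi^2/5 + 7)^2 + 6*pi^2/5 + 38)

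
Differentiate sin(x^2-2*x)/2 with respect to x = (x - 1)*cos(x*(x - 2))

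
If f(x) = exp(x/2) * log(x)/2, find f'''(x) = (x^3*exp(x/2)*log(x) + 6*x^2*exp(x/2) - 12*x*exp(x/2) + 16*exp(x/2))/(16*x^3)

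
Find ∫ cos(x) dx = sin(x) + C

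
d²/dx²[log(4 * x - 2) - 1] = -4/(4*x^2 - 4*x + 1)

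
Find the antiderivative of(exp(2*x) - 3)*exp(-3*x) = (1 - exp(2*x))*exp(-3*x) + C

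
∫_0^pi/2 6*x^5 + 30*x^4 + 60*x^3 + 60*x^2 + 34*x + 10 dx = -3 + 2*(1 + pi/2)^2 + (1 + pi/2)^6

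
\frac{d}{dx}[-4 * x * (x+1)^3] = -16*x^3 - 36*x^2 - 24*x - 4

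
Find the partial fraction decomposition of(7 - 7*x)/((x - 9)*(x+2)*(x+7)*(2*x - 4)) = -7/(180*(x + 7)) + 21/(440*(x + 2)) + 1/(72*(x - 2)) - 1/(44*(x - 9))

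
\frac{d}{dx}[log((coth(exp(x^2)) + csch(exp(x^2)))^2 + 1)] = -4*x*(sinh(exp(x^2)) + 2/tanh(exp(x^2)) + 2/sinh(exp(x^2)))*exp(x^2)/(2*cosh(exp(x^2)) + cosh(2*exp(x^2)) + 1)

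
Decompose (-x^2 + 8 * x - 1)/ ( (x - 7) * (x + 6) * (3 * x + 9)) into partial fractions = -85/(117*(x + 6)) + 17/(45*(x + 3)) + 1/(65*(x - 7))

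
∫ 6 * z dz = 3*z^2 + C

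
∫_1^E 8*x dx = -4 + 4*exp(2)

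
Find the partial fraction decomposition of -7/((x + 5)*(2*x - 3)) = -14/(13*(2*x - 3)) + 7/(13*(x + 5))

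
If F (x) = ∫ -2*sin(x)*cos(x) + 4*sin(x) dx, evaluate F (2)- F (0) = -1 + (-2 + cos(2))^2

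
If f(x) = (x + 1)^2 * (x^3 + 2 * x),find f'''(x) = 60*x^2 + 48*x + 18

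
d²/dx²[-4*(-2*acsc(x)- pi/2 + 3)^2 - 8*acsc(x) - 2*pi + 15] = (-64*x^3*sqrt(1 - 1/x^2)*acsc(x) - 16*pi*x^3*sqrt(1 - 1/x^2) + 80*x^3*sqrt(1 - 1/x^2) - 32*x^2 + 32*x*sqrt(1 - 1/x^2)*acsc(x) - 40*x*sqrt(1 - 1/x^2) + 8*pi*x*sqrt(1 - 1/x^2) + 32)/(x^6 - 2*x^4 + x^2)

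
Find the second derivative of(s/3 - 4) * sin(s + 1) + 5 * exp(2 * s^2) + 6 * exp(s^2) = 80*s^2*exp(2*s^2) + 24*s^2*exp(s^2) - s*sin(s + 1)/3 + 20*exp(2*s^2) + 12*exp(s^2) + 4*sin(s + 1) + 2*cos(s + 1)/3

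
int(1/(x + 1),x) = log(x + 1) + C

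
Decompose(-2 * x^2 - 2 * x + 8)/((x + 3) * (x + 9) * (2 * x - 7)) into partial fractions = -94/(325*(2*x - 7)) - 68/(75*(x + 9)) + 2/(39*(x + 3))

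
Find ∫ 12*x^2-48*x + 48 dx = 4*x^3 - 24*x^2 + 48*x + C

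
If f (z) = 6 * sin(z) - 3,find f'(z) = 6*cos(z)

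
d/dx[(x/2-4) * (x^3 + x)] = 2*x^3 - 12*x^2 + x - 4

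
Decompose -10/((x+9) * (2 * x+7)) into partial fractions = -20/(11*(2*x + 7)) + 10/(11*(x + 9))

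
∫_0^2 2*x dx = 4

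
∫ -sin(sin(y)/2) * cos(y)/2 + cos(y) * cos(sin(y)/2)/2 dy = sqrt(2)*sin(sin(y)/2 + pi/4) + C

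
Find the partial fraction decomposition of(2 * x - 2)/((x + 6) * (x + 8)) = 9/(x + 8) - 7/(x + 6)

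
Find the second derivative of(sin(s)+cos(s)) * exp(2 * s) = (-sin(s) + 7*cos(s))*exp(2*s)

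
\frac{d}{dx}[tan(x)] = cos(x)^(-2)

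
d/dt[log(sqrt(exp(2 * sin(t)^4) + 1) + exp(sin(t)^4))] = 4*(sqrt(exp(2*sin(t)^4) + 1) + exp(sin(t)^4))*exp(sin(t)^4)*sin(t)^3*cos(t)/(sqrt(exp(2*sin(t)^4) + 1)*exp(sin(t)^4) + exp(2*sin(t)^4) + 1)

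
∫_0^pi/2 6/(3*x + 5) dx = -2*log(5) + 2*log(3*pi/2 + 5)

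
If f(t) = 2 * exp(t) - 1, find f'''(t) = 2*exp(t)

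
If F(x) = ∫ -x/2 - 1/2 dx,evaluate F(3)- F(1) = -3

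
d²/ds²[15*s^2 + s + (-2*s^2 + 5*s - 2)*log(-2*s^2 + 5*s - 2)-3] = (-8*s^2*log(-2*s^2 + 5*s - 2) + 36*s^2 + 20*s*log(-2*s^2 + 5*s - 2) - 90*s - 8*log(-2*s^2 + 5*s - 2) + 27)/(2*s^2 - 5*s + 2)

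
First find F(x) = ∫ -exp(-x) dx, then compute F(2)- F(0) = -1 + exp(-2)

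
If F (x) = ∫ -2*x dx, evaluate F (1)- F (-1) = 0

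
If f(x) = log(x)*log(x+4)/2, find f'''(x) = (x^3*log(x) + x^3*log(x + 4) - 3*x^3 + 12*x^2*log(x + 4) - 18*x^2 + 48*x*log(x + 4) - 24*x + 64*log(x + 4))/(x^6 + 12*x^5 + 48*x^4 + 64*x^3)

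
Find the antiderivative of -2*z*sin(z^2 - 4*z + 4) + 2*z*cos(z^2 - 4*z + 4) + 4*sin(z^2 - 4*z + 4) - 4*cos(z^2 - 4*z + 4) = sin((z - 2)^2) + cos((z - 2)^2) + C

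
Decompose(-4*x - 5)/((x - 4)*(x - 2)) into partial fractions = 13/(2*(x - 2)) - 21/(2*(x - 4))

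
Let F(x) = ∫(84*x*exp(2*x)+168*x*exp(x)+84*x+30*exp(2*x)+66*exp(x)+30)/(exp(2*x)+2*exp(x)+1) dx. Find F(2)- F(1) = -6*E/(1 + E) + 6*exp(2)/(1 + exp(2)) + 156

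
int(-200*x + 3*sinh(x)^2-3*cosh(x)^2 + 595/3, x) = -100*x^2 + 586*x/3 + C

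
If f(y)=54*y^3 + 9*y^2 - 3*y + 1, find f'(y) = 162*y^2 + 18*y - 3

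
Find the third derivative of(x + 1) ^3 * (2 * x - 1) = 48*x + 30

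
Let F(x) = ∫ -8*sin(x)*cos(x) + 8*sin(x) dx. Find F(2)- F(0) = 4*(-1 + cos(2))^2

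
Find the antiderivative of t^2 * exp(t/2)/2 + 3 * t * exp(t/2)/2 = (t^2 - t + 2)*exp(t/2) + C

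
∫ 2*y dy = y^2 + C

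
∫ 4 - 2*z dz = -z^2 + 4*z + C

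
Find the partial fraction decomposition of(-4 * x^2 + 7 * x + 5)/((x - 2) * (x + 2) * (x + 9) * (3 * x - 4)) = -39/(124*(3*x - 4)) + 382/(2387*(x + 9)) - 5/(56*(x + 2)) + 3/(88*(x - 2))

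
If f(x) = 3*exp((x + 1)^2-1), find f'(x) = 6*x*exp(x^2 + 2*x) + 6*exp(x^2 + 2*x)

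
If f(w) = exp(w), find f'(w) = exp(w)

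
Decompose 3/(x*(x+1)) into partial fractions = -3/(x + 1) + 3/x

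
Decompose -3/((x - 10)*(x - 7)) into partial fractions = 1/(x - 7) - 1/(x - 10)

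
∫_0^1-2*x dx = -1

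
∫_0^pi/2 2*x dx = pi^2/4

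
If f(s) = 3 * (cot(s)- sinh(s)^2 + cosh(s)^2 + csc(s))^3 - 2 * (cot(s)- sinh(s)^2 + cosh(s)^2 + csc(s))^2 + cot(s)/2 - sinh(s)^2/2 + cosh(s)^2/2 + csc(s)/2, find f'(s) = -(-7*cos(s)/2 - 7/2 + 14*cos(s)^2/sin(s) + 28*cos(s)/sin(s) + 14/sin(s) + 18*cos(s)^2/sin(s)^2 + 36*cos(s)/sin(s)^2 + 18/sin(s)^2)/sin(s)^2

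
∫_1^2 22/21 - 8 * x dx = -230/21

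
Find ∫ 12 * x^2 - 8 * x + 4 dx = 4*x^3 - 4*x^2 + 4*x + C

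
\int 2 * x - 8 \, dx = x^2 - 8*x + C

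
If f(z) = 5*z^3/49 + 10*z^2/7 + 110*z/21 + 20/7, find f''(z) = 30*z/49 + 20/7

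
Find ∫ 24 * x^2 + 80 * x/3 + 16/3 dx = 8*x^3 + 40*x^2/3 + 16*x/3 + C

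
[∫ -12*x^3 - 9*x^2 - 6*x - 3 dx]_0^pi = (-3*pi - 3)*(pi + pi^3)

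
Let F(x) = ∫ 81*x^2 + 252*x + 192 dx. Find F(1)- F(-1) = 438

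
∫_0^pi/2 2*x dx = pi^2/4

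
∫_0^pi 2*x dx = pi^2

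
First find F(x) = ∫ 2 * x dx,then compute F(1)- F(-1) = 0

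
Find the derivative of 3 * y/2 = 3/2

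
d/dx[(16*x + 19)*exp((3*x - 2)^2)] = 288*x^2*exp(9*x^2 - 12*x + 4) + 150*x*exp(9*x^2 - 12*x + 4) - 212*exp(9*x^2 - 12*x + 4)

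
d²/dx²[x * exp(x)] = x*exp(x) + 2*exp(x)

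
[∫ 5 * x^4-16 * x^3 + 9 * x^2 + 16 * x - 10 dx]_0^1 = -2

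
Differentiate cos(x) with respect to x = -sin(x)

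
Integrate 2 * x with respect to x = x^2 + C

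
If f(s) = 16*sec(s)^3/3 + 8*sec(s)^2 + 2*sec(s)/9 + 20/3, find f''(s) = 2*(128*sin(s)^2/cos(s) + 293*cos(s)/9 - 32*cos(2*s) - cos(3*s)/9 + 64)/(cos(2*s) + 1)^2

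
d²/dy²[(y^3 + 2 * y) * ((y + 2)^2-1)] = 20*y^3 + 48*y^2 + 30*y + 16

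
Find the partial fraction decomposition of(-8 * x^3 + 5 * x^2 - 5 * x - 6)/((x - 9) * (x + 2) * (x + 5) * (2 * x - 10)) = -143/(105*(x + 5)) + 4/(21*(x + 2)) + 453/(280*(x - 5)) - 249/(56*(x - 9))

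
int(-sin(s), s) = cos(s) + C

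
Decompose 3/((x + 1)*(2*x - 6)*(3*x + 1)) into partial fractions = -27/(40*(3*x + 1)) + 3/(16*(x + 1)) + 3/(80*(x - 3))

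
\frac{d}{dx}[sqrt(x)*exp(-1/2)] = exp(-1/2)/(2*sqrt(x))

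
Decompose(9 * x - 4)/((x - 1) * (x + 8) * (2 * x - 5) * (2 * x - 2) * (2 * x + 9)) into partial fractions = 89/(5929*(2*x + 9)) + 37/(1323*(2*x - 5)) - 38/(11907*(x + 8)) - 538/(29403*(x - 1)) - 5/(594*(x - 1)^2)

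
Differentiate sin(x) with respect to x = cos(x)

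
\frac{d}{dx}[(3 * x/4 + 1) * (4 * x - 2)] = 6*x + 5/2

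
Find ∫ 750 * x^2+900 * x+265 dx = 250*x^3 + 450*x^2 + 265*x + C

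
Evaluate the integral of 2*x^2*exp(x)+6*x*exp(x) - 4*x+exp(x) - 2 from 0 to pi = (-1 + exp(pi))*(-1 + 2*pi + 2*pi^2)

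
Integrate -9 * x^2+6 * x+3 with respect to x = -3*x^3 + 3*x^2 + 3*x + C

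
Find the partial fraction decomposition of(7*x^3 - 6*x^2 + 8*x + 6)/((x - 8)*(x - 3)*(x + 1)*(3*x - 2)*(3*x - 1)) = -223/(736*(3*x - 1)) + 29/(77*(3*x - 2)) - 1/(48*(x + 1)) - 33/(224*(x - 3)) + 109/(759*(x - 8))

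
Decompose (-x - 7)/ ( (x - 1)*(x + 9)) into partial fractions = -1/(5*(x + 9)) - 4/(5*(x - 1))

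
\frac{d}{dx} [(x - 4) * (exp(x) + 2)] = x*exp(x) - 3*exp(x) + 2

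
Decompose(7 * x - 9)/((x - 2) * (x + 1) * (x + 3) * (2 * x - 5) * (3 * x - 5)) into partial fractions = 27/(70*(3*x - 5)) + 136/(385*(2*x - 5)) - 3/(154*(x + 3)) + 1/(21*(x + 1)) - 1/(3*(x - 2))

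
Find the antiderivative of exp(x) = exp(x) + C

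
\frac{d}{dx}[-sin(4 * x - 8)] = -4*cos(4*x - 8)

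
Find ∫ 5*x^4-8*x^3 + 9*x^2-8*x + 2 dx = x^5 - 2*x^4 + 3*x^3 - 4*x^2 + 2*x + C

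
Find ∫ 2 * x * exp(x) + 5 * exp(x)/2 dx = (4*x + 1)*exp(x)/2 + C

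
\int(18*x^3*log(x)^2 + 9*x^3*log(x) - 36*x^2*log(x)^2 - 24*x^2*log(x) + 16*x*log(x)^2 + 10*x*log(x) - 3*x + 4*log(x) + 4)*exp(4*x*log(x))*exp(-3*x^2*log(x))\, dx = -x*(3*x - 4)*exp(-x*(3*x - 4)*log(x))*log(x) + C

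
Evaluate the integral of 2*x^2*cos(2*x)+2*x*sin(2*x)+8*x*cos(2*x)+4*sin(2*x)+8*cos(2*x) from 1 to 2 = 16*sin(4) - 9*sin(2)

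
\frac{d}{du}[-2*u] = -2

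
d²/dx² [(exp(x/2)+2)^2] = exp(x/2) + exp(x)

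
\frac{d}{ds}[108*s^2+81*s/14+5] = 216*s + 81/14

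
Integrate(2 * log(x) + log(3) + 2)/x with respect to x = (log(x) + 2)*log(3*x) + C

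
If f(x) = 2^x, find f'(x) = 2^x*log(2)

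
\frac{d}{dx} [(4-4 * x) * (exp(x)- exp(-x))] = (-4*x*exp(2*x) - 4*x + 8)*exp(-x)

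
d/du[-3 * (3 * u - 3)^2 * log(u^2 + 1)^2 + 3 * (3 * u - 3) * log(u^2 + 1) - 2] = (-54*u^3*log(u^2 + 1)^2 - 108*u^3*log(u^2 + 1) + 54*u^2*log(u^2 + 1)^2 + 225*u^2*log(u^2 + 1) + 18*u^2 - 54*u*log(u^2 + 1)^2 - 108*u*log(u^2 + 1) - 18*u + 54*log(u^2 + 1)^2 + 9*log(u^2 + 1))/(u^2 + 1)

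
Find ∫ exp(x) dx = exp(x) + C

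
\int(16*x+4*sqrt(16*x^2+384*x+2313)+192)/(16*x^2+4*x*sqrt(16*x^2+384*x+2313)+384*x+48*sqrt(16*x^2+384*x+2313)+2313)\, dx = log(4*x/3 + sqrt(16*(x + 12)^2 + 9)/3 + 16) + C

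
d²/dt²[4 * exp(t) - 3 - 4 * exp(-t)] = (4*exp(2*t) - 4)*exp(-t)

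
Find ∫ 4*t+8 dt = 2*t^2 + 8*t + C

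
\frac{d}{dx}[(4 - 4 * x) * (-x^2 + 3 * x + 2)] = 12*x^2 - 32*x + 4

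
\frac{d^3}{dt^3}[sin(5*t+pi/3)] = -125*cos(5*t + pi/3)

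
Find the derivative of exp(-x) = -exp(-x)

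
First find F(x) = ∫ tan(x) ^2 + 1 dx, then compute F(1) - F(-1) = 2*tan(1)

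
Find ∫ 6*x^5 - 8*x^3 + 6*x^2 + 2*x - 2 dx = x^6 - 2*x^4 + 2*x^3 + x^2 - 2*x + C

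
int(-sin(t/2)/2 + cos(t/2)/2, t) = sqrt(2)*sin(t/2 + pi/4) + C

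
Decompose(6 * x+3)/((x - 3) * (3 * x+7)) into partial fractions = 33/(16*(3*x + 7)) + 21/(16*(x - 3))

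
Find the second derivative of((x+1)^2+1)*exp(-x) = (x^2 - 2*x)*exp(-x)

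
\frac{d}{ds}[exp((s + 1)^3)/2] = 3*s^2*exp(s^3 + 3*s^2 + 3*s + 1)/2 + 3*s*exp(s^3 + 3*s^2 + 3*s + 1) + 3*exp(s^3 + 3*s^2 + 3*s + 1)/2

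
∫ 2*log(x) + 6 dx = 2*x*(log(x) + 2) + C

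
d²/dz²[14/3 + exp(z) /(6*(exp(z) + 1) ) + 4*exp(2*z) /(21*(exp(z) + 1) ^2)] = (-23*exp(3*z) + 32*exp(2*z) + 7*exp(z))/(42*exp(4*z) + 168*exp(3*z) + 252*exp(2*z) + 168*exp(z) + 42)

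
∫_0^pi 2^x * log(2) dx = -1 + 2^pi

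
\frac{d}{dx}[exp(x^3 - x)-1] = 3*x^2*exp(x^3 - x) - exp(x^3 - x)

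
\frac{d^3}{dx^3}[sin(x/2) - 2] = -cos(x/2)/8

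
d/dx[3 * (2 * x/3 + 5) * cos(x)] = -2*x*sin(x) - 15*sin(x) + 2*cos(x)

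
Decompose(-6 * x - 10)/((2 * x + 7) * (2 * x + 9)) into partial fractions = -17/(2*(2*x + 9)) + 11/(2*(2*x + 7))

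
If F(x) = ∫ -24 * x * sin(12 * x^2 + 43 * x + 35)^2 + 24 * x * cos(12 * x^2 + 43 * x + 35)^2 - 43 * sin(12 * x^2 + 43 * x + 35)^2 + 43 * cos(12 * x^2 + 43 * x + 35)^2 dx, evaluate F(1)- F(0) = sin(180)/2 - sin(70)/2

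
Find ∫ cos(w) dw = sin(w) + C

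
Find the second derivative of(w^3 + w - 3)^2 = 30*w^4 + 24*w^2 - 36*w + 2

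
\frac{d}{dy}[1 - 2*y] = -2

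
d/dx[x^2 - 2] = 2*x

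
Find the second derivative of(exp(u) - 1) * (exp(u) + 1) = 4*exp(2*u)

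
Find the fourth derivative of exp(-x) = exp(-x)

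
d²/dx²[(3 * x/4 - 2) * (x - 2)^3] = 9*x^2 - 39*x + 42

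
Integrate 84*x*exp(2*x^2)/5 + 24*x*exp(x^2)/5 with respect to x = 3*(7*exp(x^2) + 4)*exp(x^2)/5 + C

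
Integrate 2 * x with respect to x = x^2 + C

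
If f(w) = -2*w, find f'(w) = -2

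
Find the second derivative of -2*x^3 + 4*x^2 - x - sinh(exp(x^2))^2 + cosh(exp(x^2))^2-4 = 8 - 12*x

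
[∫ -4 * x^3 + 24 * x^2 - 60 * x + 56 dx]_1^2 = 7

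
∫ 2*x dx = x^2 + C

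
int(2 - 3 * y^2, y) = -y^3 + 2*y + C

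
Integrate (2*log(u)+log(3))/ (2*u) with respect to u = log(u)*log(3*u)/2 + C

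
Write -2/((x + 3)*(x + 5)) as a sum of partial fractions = 1/(x + 5) - 1/(x + 3)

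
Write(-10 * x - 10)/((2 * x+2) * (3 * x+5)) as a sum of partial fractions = -5/(3*x + 5)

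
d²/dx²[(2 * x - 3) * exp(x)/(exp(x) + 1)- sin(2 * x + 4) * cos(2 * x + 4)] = (-2*x*exp(2*x) + 2*x*exp(x) + 8*exp(3*x)*sin(4*x + 8) + 24*exp(2*x)*sin(4*x + 8) + 7*exp(2*x) + 24*exp(x)*sin(4*x + 8) + exp(x) + 8*sin(4*x + 8))/(exp(3*x) + 3*exp(2*x) + 3*exp(x) + 1)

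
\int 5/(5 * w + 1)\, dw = log(5*w + 1) + C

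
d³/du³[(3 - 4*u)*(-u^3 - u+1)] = 96*u - 18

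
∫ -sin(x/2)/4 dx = cos(x/2)/2 + C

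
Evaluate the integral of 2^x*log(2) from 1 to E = -2 + 2^E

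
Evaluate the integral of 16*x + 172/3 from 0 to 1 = 196/3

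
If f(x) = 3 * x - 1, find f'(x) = 3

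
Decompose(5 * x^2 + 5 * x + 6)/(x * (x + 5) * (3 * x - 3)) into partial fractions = 53/(45*(x + 5)) + 8/(9*(x - 1)) - 2/(5*x)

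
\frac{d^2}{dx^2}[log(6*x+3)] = -4/(4*x^2 + 4*x + 1)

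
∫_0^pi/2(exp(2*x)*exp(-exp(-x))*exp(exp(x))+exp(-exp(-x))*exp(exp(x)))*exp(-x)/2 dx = -1/2 + exp(-exp(-pi/2) + exp(pi/2))/2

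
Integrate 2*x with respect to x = x^2 + C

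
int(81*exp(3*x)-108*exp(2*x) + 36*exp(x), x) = (3*exp(x) - 2)^3 + C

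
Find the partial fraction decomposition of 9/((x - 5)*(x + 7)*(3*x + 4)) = -81/(323*(3*x + 4)) + 3/(68*(x + 7)) + 3/(76*(x - 5))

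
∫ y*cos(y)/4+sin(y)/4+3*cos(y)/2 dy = (y + 6)*sin(y)/4 + C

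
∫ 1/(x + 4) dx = log(x + 4) + C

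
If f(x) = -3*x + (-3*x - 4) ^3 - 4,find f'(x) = -81*x^2 - 216*x - 147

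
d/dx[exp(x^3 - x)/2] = 3*x^2*exp(x^3 - x)/2 - exp(x^3 - x)/2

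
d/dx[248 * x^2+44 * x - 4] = 496*x + 44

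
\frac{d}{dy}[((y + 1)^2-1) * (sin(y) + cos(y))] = -y^2*sin(y) + y^2*cos(y) + 4*y*cos(y) + 2*sin(y) + 2*cos(y)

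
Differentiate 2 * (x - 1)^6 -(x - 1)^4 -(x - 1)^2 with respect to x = 12*x^5 - 60*x^4 + 116*x^3 - 108*x^2 + 46*x - 6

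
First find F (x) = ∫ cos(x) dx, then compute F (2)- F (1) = -sin(1) + sin(2)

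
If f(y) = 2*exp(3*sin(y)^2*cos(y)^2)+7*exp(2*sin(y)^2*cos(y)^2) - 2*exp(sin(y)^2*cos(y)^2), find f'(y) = (7*exp(-(1 - cos(2*y))^2/2)*exp(2*cos(2*y) - 2) - exp(-(1 - cos(2*y))^2/4)*exp(5*cos(2*y)/2 - 5/2) + 3*exp(-3*(1 - cos(2*y))^2/4)*exp(3*cos(2*y)/2 - 3/2))*exp(3 - 3*cos(2*y))*sin(4*y)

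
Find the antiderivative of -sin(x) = cos(x) + C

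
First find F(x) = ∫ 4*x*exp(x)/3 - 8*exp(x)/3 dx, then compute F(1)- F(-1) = -8*E/3 + 16*exp(-1)/3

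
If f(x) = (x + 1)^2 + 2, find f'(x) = 2*x + 2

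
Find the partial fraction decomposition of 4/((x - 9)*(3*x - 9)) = -2/(9*(x - 3)) + 2/(9*(x - 9))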